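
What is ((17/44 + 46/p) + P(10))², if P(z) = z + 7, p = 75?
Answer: 3528241201/10890000 ≈ 323.99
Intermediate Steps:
P(z) = 7 + z
((17/44 + 46/p) + P(10))² = ((17/44 + 46/75) + (7 + 10))² = ((17*(1/44) + 46*(1/75)) + 17)² = ((17/44 + 46/75) + 17)² = (3299/3300 + 17)² = (59399/3300)² = 3528241201/10890000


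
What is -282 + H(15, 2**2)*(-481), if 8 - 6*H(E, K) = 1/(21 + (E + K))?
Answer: -221119/240 ≈ -921.33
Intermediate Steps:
H(E, K) = 4/3 - 1/(6*(21 + E + K)) (H(E, K) = 4/3 - 1/(6*(21 + (E + K))) = 4/3 - 1/(6*(21 + E + K)))
-282 + H(15, 2**2)*(-481) = -282 + ((167 + 8*15 + 8*2**2)/(6*(21 + 15 + 2**2)))*(-481) = -282 + ((167 + 120 + 8*4)/(6*(21 + 15 + 4)))*(-481) = -282 + ((1/6)*(167 + 120 + 32)/40)*(-481) = -282 + ((1/6)*(1/40)*319)*(-481) = -282 + (319/240)*(-481) = -282 - 153439/240 = -221119/240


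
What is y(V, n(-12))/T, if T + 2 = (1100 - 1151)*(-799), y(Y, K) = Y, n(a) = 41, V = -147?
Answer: -21/5821 ≈ -0.0036076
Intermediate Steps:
T = 40747 (T = -2 + (1100 - 1151)*(-799) = -2 - 51*(-799) = -2 + 40749 = 40747)
y(V, n(-12))/T = -147/40747 = -147*1/40747 = -21/5821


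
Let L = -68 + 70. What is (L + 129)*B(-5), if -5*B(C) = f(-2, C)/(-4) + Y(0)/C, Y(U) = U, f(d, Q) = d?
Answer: -131/10 ≈ -13.100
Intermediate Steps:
L = 2
B(C) = -⅒ (B(C) = -(-2/(-4) + 0/C)/5 = -(-2*(-¼) + 0)/5 = -(½ + 0)/5 = -⅕*½ = -⅒)
(L + 129)*B(-5) = (2 + 129)*(-⅒) = 131*(-⅒) = -131/10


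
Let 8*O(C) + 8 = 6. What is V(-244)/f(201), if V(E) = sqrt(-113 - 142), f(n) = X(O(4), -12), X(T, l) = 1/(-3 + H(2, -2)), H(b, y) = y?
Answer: -5*I*sqrt(255) ≈ -79.844*I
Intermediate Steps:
O(C) = -1/4 (O(C) = -1 + (1/8)*6 = -1 + 3/4 = -1/4)
X(T, l) = -1/5 (X(T, l) = 1/(-3 - 2) = 1/(-5) = -1/5)
f(n) = -1/5
V(E) = I*sqrt(255) (V(E) = sqrt(-255) = I*sqrt(255))
V(-244)/f(201) = (I*sqrt(255))/(-1/5) = (I*sqrt(255))*(-5) = -5*I*sqrt(255)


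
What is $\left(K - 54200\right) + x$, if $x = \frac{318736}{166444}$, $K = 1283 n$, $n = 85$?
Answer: $\frac{2282651089}{41611} \approx 54857.0$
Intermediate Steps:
$K = 109055$ ($K = 1283 \cdot 85 = 109055$)
$x = \frac{79684}{41611}$ ($x = 318736 \cdot \frac{1}{166444} = \frac{79684}{41611} \approx 1.915$)
$\left(K - 54200\right) + x = \left(109055 - 54200\right) + \frac{79684}{41611} = 54855 + \frac{79684}{41611} = \frac{2282651089}{41611}$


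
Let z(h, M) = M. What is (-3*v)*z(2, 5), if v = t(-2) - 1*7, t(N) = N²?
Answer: 45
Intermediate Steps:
v = -3 (v = (-2)² - 1*7 = 4 - 7 = -3)
(-3*v)*z(2, 5) = -3*(-3)*5 = 9*5 = 45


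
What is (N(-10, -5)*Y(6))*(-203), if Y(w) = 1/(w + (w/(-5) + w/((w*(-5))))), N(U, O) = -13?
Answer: 13195/23 ≈ 573.70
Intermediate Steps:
Y(w) = 1/(-⅕ + 4*w/5) (Y(w) = 1/(w + (w*(-⅕) + w/((-5*w)))) = 1/(w + (-w/5 + w*(-1/(5*w)))) = 1/(w + (-w/5 - ⅕)) = 1/(w + (-⅕ - w/5)) = 1/(-⅕ + 4*w/5))
(N(-10, -5)*Y(6))*(-203) = -65/(-1 + 4*6)*(-203) = -65/(-1 + 24)*(-203) = -65/23*(-203) = 13195/23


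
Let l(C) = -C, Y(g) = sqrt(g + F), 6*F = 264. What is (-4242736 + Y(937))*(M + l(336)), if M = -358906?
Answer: 1524168966112 - 1077726*sqrt(109) ≈ 1.5242e+12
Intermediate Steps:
F = 44 (F = (1/6)*264 = 44)
Y(g) = sqrt(44 + g) (Y(g) = sqrt(g + 44) = sqrt(44 + g))
(-4242736 + Y(937))*(M + l(336)) = (-4242736 + sqrt(44 + 937))*(-358906 - 1*336) = (-4242736 + sqrt(981))*(-358906 - 336) = (-4242736 + 3*sqrt(109))*(-359242) = 1524168966112 - 1077726*sqrt(109)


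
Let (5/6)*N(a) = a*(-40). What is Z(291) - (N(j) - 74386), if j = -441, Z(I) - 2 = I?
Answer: 53511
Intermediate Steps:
Z(I) = 2 + I
N(a) = -48*a (N(a) = 6*(a*(-40))/5 = 6*(-40*a)/5 = -48*a)
Z(291) - (N(j) - 74386) = (2 + 291) - (-48*(-441) - 74386) = 293 - (21168 - 74386) = 293 - 1*(-53218) = 293 + 53218 = 53511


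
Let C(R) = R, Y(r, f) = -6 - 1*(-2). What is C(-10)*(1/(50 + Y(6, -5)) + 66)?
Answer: -15185/23 ≈ -660.22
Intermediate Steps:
Y(r, f) = -4 (Y(r, f) = -6 + 2 = -4)
C(-10)*(1/(50 + Y(6, -5)) + 66) = -10*(1/(50 - 4) + 66) = -10*(1/46 + 66) = -10*3037/46 = -15185/23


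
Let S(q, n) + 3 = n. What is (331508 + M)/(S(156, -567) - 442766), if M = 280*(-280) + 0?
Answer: -63277/110834 ≈ -0.57092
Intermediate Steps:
M = -78400 (M = -78400 + 0 = -78400)
S(q, n) = -3 + n
(331508 + M)/(S(156, -567) - 442766) = (331508 - 78400)/((-3 - 567) - 442766) = 253108/(-570 - 442766) = 253108/(-443336) = 253108*(-1/443336) = -63277/110834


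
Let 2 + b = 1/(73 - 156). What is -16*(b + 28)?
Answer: -34512/83 ≈ -415.81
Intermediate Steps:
b = -167/83 (b = -2 + 1/(73 - 156) = -2 + 1/(-83) = -2 - 1/83 = -167/83 ≈ -2.0120)
-16*(b + 28) = -16*(-167/83 + 28) = -16*2157/83 = -34512/83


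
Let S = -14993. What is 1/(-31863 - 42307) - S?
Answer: 1112030809/74170 ≈ 14993.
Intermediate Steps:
1/(-31863 - 42307) - S = 1/(-31863 - 42307) - 1*(-14993) = 1/(-74170) + 14993 = -1/74170 + 14993 = 1112030809/74170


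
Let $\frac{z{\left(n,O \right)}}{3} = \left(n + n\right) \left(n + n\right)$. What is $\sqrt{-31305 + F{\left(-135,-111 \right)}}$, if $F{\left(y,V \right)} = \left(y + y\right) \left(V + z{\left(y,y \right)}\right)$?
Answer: $i \sqrt{59050335} \approx 7684.4 i$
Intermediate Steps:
$z{\left(n,O \right)} = 12 n^{2}$ ($z{\left(n,O \right)} = 3 \left(n + n\right) \left(n + n\right) = 3 \cdot 2 n 2 n = 3 \cdot 4 n^{2} = 12 n^{2}$)
$F{\left(y,V \right)} = 2 y \left(V + 12 y^{2}\right)$ ($F{\left(y,V \right)} = \left(y + y\right) \left(V + 12 y^{2}\right) = 2 y \left(V + 12 y^{2}\right)$)
$\sqrt{-31305 + F{\left(-135,-111 \right)}} = \sqrt{-31305 + 2 \left(-135\right) \left(-111 + 12 \left(-135\right)^{2}\right)} = \sqrt{-31305 + 2 \left(-135\right) \left(-111 + 12 \cdot 18225\right)} = \sqrt{-31305 + 2 \left(-135\right) \left(-111 + 218700\right)} = \sqrt{-31305 + 2 \left(-135\right) 218589} = \sqrt{-31305 - 59019030} = \sqrt{-59050335} = i \sqrt{59050335}$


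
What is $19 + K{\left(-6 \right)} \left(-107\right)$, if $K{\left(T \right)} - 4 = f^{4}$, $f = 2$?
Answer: $-2121$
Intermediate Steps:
$K{\left(T \right)} = 20$ ($K{\left(T \right)} = 4 + 2^{4} = 4 + 16 = 20$)
$19 + K{\left(-6 \right)} \left(-107\right) = 19 + 20 \left(-107\right) = 19 - 2140 = -2121$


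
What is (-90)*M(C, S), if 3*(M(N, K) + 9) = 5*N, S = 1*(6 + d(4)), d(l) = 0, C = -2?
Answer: 1110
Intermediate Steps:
S = 6 (S = 1*(6 + 0) = 1*6 = 6)
M(N, K) = -9 + 5*N/3 (M(N, K) = -9 + (5*N)/3 = -9 + 5*N/3)
(-90)*M(C, S) = (-90)*(-9 + (5/3)*(-2)) = (-15*6)*(-9 - 10/3) = -90*(-37/3) = 1110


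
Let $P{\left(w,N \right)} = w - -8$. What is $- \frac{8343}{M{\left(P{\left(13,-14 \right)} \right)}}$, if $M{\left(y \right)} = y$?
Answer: $- \frac{2781}{7} \approx -397.29$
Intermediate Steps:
$P{\left(w,N \right)} = 8 + w$ ($P{\left(w,N \right)} = w + 8 = 8 + w$)
$- \frac{8343}{M{\left(P{\left(13,-14 \right)} \right)}} = - \frac{8343}{8 + 13} = - \frac{8343}{21} = \left(-8343\right) \frac{1}{21} = - \frac{2781}{7}$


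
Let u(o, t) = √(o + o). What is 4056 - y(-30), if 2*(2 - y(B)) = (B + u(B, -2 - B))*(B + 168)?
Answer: 1984 + 138*I*√15 ≈ 1984.0 + 534.47*I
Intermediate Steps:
u(o, t) = √2*√o (u(o, t) = √(2*o) = √2*√o)
y(B) = 2 - (168 + B)*(B + √2*√B)/2 (y(B) = 2 - (B + √2*√B)*(B + 168)/2 = 2 - (B + √2*√B)*(168 + B)/2 = 2 - (168 + B)*(B + √2*√B)/2)
4056 - y(-30) = 4056 - (2 - 84*(-30) - ½*(-30)² - 84*√2*√(-30) - √2*(-30)^(3/2)/2) = 4056 - (2 + 2520 - ½*900 - 84*√2*I*√30 - √2*(-30*I*√30)/2) = 4056 - (2 + 2520 - 450 - 168*I*√15 + 30*I*√15) = 4056 - (2072 - 138*I*√15) = 4056 + (-2072 + 138*I*√15) = 1984 + 138*I*√15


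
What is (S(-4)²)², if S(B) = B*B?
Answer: 65536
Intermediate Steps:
S(B) = B²
(S(-4)²)² = (((-4)²)²)² = (16²)² = 256² = 65536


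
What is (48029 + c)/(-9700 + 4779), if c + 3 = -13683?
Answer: -34343/4921 ≈ -6.9789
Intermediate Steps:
c = -13686 (c = -3 - 13683 = -13686)
(48029 + c)/(-9700 + 4779) = (48029 - 13686)/(-9700 + 4779) = 34343/(-4921) = 34343*(-1/4921) = -34343/4921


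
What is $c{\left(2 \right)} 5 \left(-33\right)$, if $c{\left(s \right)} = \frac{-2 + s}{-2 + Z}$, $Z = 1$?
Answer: $0$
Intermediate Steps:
$c{\left(s \right)} = 2 - s$ ($c{\left(s \right)} = \frac{-2 + s}{-2 + 1} = \frac{-2 + s}{-1} = \left(-2 + s\right) \left(-1\right) = 2 - s$)
$c{\left(2 \right)} 5 \left(-33\right) = \left(2 - 2\right) 5 \left(-33\right) = 0 \cdot 5 \left(-33\right) = 0 \left(-33\right) = 0$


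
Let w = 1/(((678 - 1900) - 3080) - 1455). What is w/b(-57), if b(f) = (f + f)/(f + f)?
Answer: -1/5757 ≈ -0.00017370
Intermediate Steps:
b(f) = 1 (b(f) = (2*f)/((2*f)) = (2*f)*(1/(2*f)) = 1)
w = -1/5757 (w = 1/((-1222 - 3080) - 1455) = 1/(-4302 - 1455) = 1/(-5757) = -1/5757 ≈ -0.00017370)
w/b(-57) = -1/5757/1 = -1/5757*1 = -1/5757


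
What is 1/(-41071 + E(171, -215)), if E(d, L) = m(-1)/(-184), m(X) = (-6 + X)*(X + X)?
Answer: -92/3778539 ≈ -2.4348e-5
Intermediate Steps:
m(X) = 2*X*(-6 + X) (m(X) = (-6 + X)*(2*X) = 2*X*(-6 + X))
E(d, L) = -7/92 (E(d, L) = (2*(-1)*(-6 - 1))/(-184) = (2*(-1)*(-7))*(-1/184) = 14*(-1/184) = -7/92)
1/(-41071 + E(171, -215)) = 1/(-41071 - 7/92) = 1/(-3778539/92) = -92/3778539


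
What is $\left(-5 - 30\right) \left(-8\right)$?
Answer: $280$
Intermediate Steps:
$\left(-5 - 30\right) \left(-8\right) = \left(-35\right) \left(-8\right) = 280$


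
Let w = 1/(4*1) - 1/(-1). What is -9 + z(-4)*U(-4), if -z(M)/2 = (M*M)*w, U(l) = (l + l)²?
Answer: -2569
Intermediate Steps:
U(l) = 4*l² (U(l) = (2*l)² = 4*l²)
w = 5/4 (w = (¼)*1 - 1*(-1) = ¼ + 1 = 5/4 ≈ 1.2500)
z(M) = -5*M²/2 (z(M) = -2*M*M*5/4 = -2*M²*5/4 = -5*M²/2)
-9 + z(-4)*U(-4) = -9 + (-5/2*(-4)²)*(4*(-4)²) = -9 + (-5/2*16)*(4*16) = -9 - 40*64 = -9 - 2560 = -2569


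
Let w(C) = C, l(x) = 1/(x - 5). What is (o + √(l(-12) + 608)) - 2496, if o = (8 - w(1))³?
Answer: -2153 + √175695/17 ≈ -2128.3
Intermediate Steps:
l(x) = 1/(-5 + x)
o = 343 (o = (8 - 1*1)³ = (8 - 1)³ = 7³ = 343)
(o + √(l(-12) + 608)) - 2496 = (343 + √(1/(-5 - 12) + 608)) - 2496 = (343 + √(1/(-17) + 608)) - 2496 = (343 + √(-1/17 + 608)) - 2496 = (343 + √(10335/17)) - 2496 = (343 + √175695/17) - 2496 = -2153 + √175695/17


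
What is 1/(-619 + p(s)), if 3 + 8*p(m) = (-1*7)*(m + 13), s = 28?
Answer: -4/2621 ≈ -0.0015261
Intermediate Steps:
p(m) = -47/4 - 7*m/8 (p(m) = -3/8 + ((-1*7)*(m + 13))/8 = -3/8 + (-7*(13 + m))/8 = -3/8 + (-91 - 7*m)/8 = -3/8 + (-91/8 - 7*m/8) = -47/4 - 7*m/8)
1/(-619 + p(s)) = 1/(-619 + (-47/4 - 7/8*28)) = 1/(-619 + (-47/4 - 49/2)) = 1/(-619 - 145/4) = 1/(-2621/4) = -4/2621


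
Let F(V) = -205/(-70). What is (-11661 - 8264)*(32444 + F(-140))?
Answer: -9051070725/14 ≈ -6.4651e+8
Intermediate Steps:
F(V) = 41/14 (F(V) = -205*(-1/70) = 41/14)
(-11661 - 8264)*(32444 + F(-140)) = (-11661 - 8264)*(32444 + 41/14) = -19925*454257/14 = -9051070725/14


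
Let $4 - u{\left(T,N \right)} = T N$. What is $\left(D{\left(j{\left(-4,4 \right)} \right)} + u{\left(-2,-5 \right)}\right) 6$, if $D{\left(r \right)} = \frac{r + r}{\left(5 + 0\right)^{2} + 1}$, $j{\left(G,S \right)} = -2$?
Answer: $- \frac{480}{13} \approx -36.923$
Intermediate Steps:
$D{\left(r \right)} = \frac{r}{13}$ ($D{\left(r \right)} = \frac{2 r}{5^{2} + 1} = \frac{2 r}{25 + 1} = \frac{2 r}{26} = 2 r \frac{1}{26} = \frac{r}{13}$)
$u{\left(T,N \right)} = 4 - N T$ ($u{\left(T,N \right)} = 4 - T N = 4 - N T$)
$\left(D{\left(j{\left(-4,4 \right)} \right)} + u{\left(-2,-5 \right)}\right) 6 = \left(\frac{1}{13} \left(-2\right) + \left(4 - \left(-5\right) \left(-2\right)\right)\right) 6 = \left(- \frac{2}{13} + \left(4 - 10\right)\right) 6 = \left(- \frac{2}{13} - 6\right) 6 = \left(- \frac{80}{13}\right) 6 = - \frac{480}{13}$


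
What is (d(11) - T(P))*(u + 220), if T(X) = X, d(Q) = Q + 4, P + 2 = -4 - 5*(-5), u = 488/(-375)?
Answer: -328048/375 ≈ -874.79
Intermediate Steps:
u = -488/375 (u = 488*(-1/375) = -488/375 ≈ -1.3013)
P = 19 (P = -2 + (-4 - 5*(-5)) = -2 + (-4 + 25) = -2 + 21 = 19)
d(Q) = 4 + Q
(d(11) - T(P))*(u + 220) = ((4 + 11) - 1*19)*(-488/375 + 220) = (15 - 19)*(82012/375) = -4*82012/375 = -328048/375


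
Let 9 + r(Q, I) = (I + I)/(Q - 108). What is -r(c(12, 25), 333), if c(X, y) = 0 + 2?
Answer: 810/53 ≈ 15.283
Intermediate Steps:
c(X, y) = 2
r(Q, I) = -9 + 2*I/(-108 + Q) (r(Q, I) = -9 + (I + I)/(Q - 108) = -9 + (2*I)/(-108 + Q) = -9 + 2*I/(-108 + Q))
-r(c(12, 25), 333) = -(972 - 9*2 + 2*333)/(-108 + 2) = -(972 - 18 + 666)/(-106) = -(-1)*1620/106 = -1*(-810/53) = 810/53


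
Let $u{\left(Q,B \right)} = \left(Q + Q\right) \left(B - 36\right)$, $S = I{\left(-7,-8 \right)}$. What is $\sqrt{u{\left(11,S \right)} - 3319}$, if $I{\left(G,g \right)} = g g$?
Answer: $i \sqrt{2703} \approx 51.99 i$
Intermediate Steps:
$I{\left(G,g \right)} = g^{2}$
$S = 64$ ($S = \left(-8\right)^{2} = 64$)
$u{\left(Q,B \right)} = 2 Q \left(-36 + B\right)$
$\sqrt{u{\left(11,S \right)} - 3319} = \sqrt{2 \cdot 11 \left(-36 + 64\right) - 3319} = \sqrt{2 \cdot 11 \cdot 28 - 3319} = \sqrt{616 - 3319} = \sqrt{-2703} = i \sqrt{2703}$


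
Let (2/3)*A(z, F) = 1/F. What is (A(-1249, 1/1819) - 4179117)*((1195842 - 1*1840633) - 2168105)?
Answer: 11747746506096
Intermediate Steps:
A(z, F) = 3/(2*F)
(A(-1249, 1/1819) - 4179117)*((1195842 - 1*1840633) - 2168105) = (3/(2*(1/1819)) - 4179117)*((1195842 - 1*1840633) - 2168105) = (3/(2*(1/1819)) - 4179117)*((1195842 - 1840633) - 2168105) = ((3/2)*1819 - 4179117)*(-644791 - 2168105) = (5457/2 - 4179117)*(-2812896) = -8352777/2*(-2812896) = 11747746506096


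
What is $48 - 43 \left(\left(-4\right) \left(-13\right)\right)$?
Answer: $-2188$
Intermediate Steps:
$48 - 43 \left(\left(-4\right) \left(-13\right)\right) = 48 - 2236 = -2188$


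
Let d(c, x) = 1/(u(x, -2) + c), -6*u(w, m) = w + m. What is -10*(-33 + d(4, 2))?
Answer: 655/2 ≈ 327.50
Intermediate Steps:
u(w, m) = -m/6 - w/6 (u(w, m) = -(w + m)/6 = -(m + w)/6 = -m/6 - w/6)
d(c, x) = 1/(⅓ + c - x/6) (d(c, x) = 1/((-⅙*(-2) - x/6) + c) = 1/((⅓ - x/6) + c) = 1/(⅓ + c - x/6))
-10*(-33 + d(4, 2)) = -10*(-33 + 6/(2 - 1*2 + 6*4)) = -10*(-33 + 6/(2 - 2 + 24)) = -10*(-33 + 6/24) = -10*(-33 + 6*(1/24)) = -10*(-33 + ¼) = -10*(-131/4) = 655/2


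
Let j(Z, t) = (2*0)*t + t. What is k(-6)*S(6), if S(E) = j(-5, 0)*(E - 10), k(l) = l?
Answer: 0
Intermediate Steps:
j(Z, t) = t (j(Z, t) = 0*t + t = 0 + t = t)
S(E) = 0 (S(E) = 0*(E - 10) = 0*(-10 + E) = 0)
k(-6)*S(6) = -6*0 = 0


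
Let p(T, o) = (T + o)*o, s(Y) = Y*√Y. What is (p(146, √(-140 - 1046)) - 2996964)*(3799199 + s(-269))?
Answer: -11390568481850 + 39274*√319034 + 554683054*I*√1186 + 806502350*I*√269 ≈ -1.1391e+13 + 3.233e+10*I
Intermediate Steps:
s(Y) = Y^(3/2)
p(T, o) = o*(T + o)
(p(146, √(-140 - 1046)) - 2996964)*(3799199 + s(-269)) = (√(-140 - 1046)*(146 + √(-140 - 1046)) - 2996964)*(3799199 + (-269)^(3/2)) = (√(-1186)*(146 + √(-1186)) - 2996964)*(3799199 - 269*I*√269) = ((I*√1186)*(146 + I*√1186) - 2996964)*(3799199 - 269*I*√269) = (I*√1186*(146 + I*√1186) - 2996964)*(3799199 - 269*I*√269) = (-2996964 + I*√1186*(146 + I*√1186))*(3799199 - 269*I*√269)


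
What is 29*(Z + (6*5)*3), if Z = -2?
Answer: 2552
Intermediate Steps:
29*(Z + (6*5)*3) = 29*(-2 + (6*5)*3) = 29*(-2 + 30*3) = 29*(-2 + 90) = 29*88 = 2552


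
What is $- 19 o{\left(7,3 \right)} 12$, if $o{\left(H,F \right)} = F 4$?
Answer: $-2736$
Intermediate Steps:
$o{\left(H,F \right)} = 4 F$
$- 19 o{\left(7,3 \right)} 12 = - 19 \cdot 4 \cdot 3 \cdot 12 = \left(-19\right) 12 \cdot 12 = \left(-228\right) 12 = -2736$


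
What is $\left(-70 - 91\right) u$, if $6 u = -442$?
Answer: $\frac{35581}{3} \approx 11860.0$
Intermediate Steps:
$u = - \frac{221}{3}$ ($u = \frac{1}{6} \left(-442\right) = - \frac{221}{3} \approx -73.667$)
$\left(-70 - 91\right) u = \left(-70 - 91\right) \left(- \frac{221}{3}\right) = \left(-161\right) \left(- \frac{221}{3}\right) = \frac{35581}{3}$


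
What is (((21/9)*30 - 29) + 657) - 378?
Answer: 320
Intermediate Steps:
(((21/9)*30 - 29) + 657) - 378 = (((21*(⅑))*30 - 29) + 657) - 378 = (((7/3)*30 - 29) + 657) - 378 = ((70 - 29) + 657) - 378 = (41 + 657) - 378 = 698 - 378 = 320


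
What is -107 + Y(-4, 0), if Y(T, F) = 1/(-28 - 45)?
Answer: -7812/73 ≈ -107.01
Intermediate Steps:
Y(T, F) = -1/73 (Y(T, F) = 1/(-73) = -1/73)
-107 + Y(-4, 0) = -107 - 1/73 = -7812/73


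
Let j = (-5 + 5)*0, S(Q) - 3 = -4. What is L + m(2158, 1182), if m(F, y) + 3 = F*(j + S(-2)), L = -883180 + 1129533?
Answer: 244192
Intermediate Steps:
S(Q) = -1 (S(Q) = 3 - 4 = -1)
L = 246353
j = 0 (j = 0*0 = 0)
m(F, y) = -3 - F (m(F, y) = -3 + F*(0 - 1) = -3 + F*(-1) = -3 - F)
L + m(2158, 1182) = 246353 + (-3 - 1*2158) = 246353 + (-3 - 2158) = 246353 - 2161 = 244192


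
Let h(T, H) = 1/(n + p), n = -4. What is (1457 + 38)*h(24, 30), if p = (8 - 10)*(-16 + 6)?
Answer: 1495/16 ≈ 93.438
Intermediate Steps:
p = 20 (p = -2*(-10) = 20)
h(T, H) = 1/16 (h(T, H) = 1/(-4 + 20) = 1/16)
(1457 + 38)*h(24, 30) = (1457 + 38)*(1/16) = 1495*(1/16) = 1495/16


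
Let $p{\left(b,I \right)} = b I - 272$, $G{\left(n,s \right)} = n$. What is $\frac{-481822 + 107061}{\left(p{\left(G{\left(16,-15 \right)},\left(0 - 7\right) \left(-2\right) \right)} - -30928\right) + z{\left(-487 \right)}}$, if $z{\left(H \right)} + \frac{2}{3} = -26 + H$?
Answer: $- \frac{1124283}{91099} \approx -12.341$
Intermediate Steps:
$z{\left(H \right)} = - \frac{80}{3} + H$ ($z{\left(H \right)} = - \frac{2}{3} + \left(-26 + H\right) = - \frac{80}{3} + H$)
$p{\left(b,I \right)} = -272 + I b$ ($p{\left(b,I \right)} = I b - 272 = -272 + I b$)
$\frac{-481822 + 107061}{\left(p{\left(G{\left(16,-15 \right)},\left(0 - 7\right) \left(-2\right) \right)} - -30928\right) + z{\left(-487 \right)}} = \frac{-481822 + 107061}{\left(\left(-272 + \left(0 - 7\right) \left(-2\right) 16\right) - -30928\right) - \frac{1541}{3}} = - \frac{374761}{\left(\left(-272 + \left(-7\right) \left(-2\right) 16\right) + 30928\right) - \frac{1541}{3}} = - \frac{374761}{\left(\left(-272 + 14 \cdot 16\right) + 30928\right) - \frac{1541}{3}} = - \frac{374761}{\left(\left(-272 + 224\right) + 30928\right) - \frac{1541}{3}} = - \frac{374761}{\left(-48 + 30928\right) - \frac{1541}{3}} = - \frac{374761}{30880 - \frac{1541}{3}} = - \frac{374761}{\frac{91099}{3}} = \left(-374761\right) \frac{3}{91099} = - \frac{1124283}{91099}$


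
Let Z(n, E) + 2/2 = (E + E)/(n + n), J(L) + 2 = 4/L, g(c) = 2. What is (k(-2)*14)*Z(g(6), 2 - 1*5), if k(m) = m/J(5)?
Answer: -175/3 ≈ -58.333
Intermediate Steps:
J(L) = -2 + 4/L
Z(n, E) = -1 + E/n (Z(n, E) = -1 + (E + E)/(n + n) = -1 + (2*E)/((2*n)) = -1 + (2*E)*(1/(2*n)) = -1 + E/n)
k(m) = -5*m/6 (k(m) = m/(-2 + 4/5) = m/(-2 + 4*(⅕)) = m/(-2 + ⅘) = m/(-6/5) = m*(-⅚) = -5*m/6)
(k(-2)*14)*Z(g(6), 2 - 1*5) = (-⅚*(-2)*14)*(((2 - 1*5) - 1*2)/2) = ((5/3)*14)*(((2 - 5) - 2)/2) = 70*((-3 - 2)/2)/3 = 70*((½)*(-5))/3 = (70/3)*(-5/2) = -175/3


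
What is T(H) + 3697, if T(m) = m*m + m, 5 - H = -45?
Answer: 6247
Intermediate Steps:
H = 50 (H = 5 - 1*(-45) = 5 + 45 = 50)
T(m) = m + m² (T(m) = m² + m = m + m²)
T(H) + 3697 = 50*(1 + 50) + 3697 = 50*51 + 3697 = 2550 + 3697 = 6247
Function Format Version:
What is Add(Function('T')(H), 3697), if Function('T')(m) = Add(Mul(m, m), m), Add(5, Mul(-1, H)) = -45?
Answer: 6247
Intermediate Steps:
H = 50 (H = Add(5, Mul(-1, -45)) = Add(5, 45) = 50)
Function('T')(m) = Add(m, Pow(m, 2)) (Function('T')(m) = Add(Pow(m, 2), m) = Add(m, Pow(m, 2)))
Add(Function('T')(H), 3697) = Add(Mul(50, Add(1, 50)), 3697) = Add(Mul(50, 51), 3697) = Add(2550, 3697) = 6247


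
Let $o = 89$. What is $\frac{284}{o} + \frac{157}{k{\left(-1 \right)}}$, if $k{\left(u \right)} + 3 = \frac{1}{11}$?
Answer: $- \frac{144615}{2848} \approx -50.778$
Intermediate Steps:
$k{\left(u \right)} = - \frac{32}{11}$ ($k{\left(u \right)} = -3 + \frac{1}{11} = - \frac{32}{11}$)
$\frac{284}{o} + \frac{157}{k{\left(-1 \right)}} = \frac{284}{89} + \frac{157}{- \frac{32}{11}} = 284 \cdot \frac{1}{89} + 157 \left(- \frac{11}{32}\right) = \frac{284}{89} - \frac{1727}{32} = - \frac{144615}{2848}$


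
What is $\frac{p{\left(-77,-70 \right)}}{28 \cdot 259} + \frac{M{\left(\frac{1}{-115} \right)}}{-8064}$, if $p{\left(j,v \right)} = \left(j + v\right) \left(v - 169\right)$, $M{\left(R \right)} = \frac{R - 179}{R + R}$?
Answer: $\frac{354877}{99456} \approx 3.5682$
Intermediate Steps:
$M{\left(R \right)} = \frac{-179 + R}{2 R}$
$p{\left(j,v \right)} = \left(-169 + v\right) \left(j + v\right)$ ($p{\left(j,v \right)} = \left(j + v\right) \left(-169 + v\right) = \left(-169 + v\right) \left(j + v\right)$)
$\frac{p{\left(-77,-70 \right)}}{28 \cdot 259} + \frac{M{\left(\frac{1}{-115} \right)}}{-8064} = \frac{\left(-70\right)^{2} - -13013 - -11830 - -5390}{28 \cdot 259} + \frac{\frac{1}{2} \frac{1}{\frac{1}{-115}} \left(-179 + \frac{1}{-115}\right)}{-8064} = \frac{4900 + 13013 + 11830 + 5390}{7252} + \frac{-179 - \frac{1}{115}}{2 \left(- \frac{1}{115}\right)} \left(- \frac{1}{8064}\right) = 35133 \cdot \frac{1}{7252} + \frac{1}{2} \left(-115\right) \left(- \frac{20586}{115}\right) \left(- \frac{1}{8064}\right) = \frac{717}{148} + 10293 \left(- \frac{1}{8064}\right) = \frac{717}{148} - \frac{3431}{2688} = \frac{354877}{99456}$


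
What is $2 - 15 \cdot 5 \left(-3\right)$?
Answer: $227$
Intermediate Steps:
$2 - 15 \cdot 5 \left(-3\right) = 2 - -225 = 2 + 225 = 227$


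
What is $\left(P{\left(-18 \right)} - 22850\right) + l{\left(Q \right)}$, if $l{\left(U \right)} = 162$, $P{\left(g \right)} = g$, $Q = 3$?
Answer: $-22706$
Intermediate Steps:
$\left(P{\left(-18 \right)} - 22850\right) + l{\left(Q \right)} = \left(-18 - 22850\right) + 162 = -22868 + 162 = -22706$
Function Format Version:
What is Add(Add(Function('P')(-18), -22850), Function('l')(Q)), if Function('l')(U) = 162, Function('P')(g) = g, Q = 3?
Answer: -22706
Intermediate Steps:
Add(Add(Function('P')(-18), -22850), Function('l')(Q)) = Add(Add(-18, -22850), 162) = Add(-22868, 162) = -22706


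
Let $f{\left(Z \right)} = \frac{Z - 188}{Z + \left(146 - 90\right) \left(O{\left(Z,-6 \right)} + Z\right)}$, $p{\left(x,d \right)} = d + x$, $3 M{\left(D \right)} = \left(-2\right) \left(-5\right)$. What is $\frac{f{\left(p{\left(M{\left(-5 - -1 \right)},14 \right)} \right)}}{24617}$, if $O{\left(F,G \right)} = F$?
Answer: $- \frac{128}{36162373} \approx -3.5396 \cdot 10^{-6}$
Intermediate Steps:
$M{\left(D \right)} = \frac{10}{3}$ ($M{\left(D \right)} = \frac{\left(-2\right) \left(-5\right)}{3} = \frac{1}{3} \cdot 10 = \frac{10}{3}$)
$f{\left(Z \right)} = \frac{-188 + Z}{113 Z}$ ($f{\left(Z \right)} = \frac{Z - 188}{Z + \left(146 - 90\right) \left(Z + Z\right)} = \frac{-188 + Z}{Z + 56 \cdot 2 Z} = \frac{-188 + Z}{Z + 112 Z} = \frac{-188 + Z}{113 Z}$)
$\frac{f{\left(p{\left(M{\left(-5 - -1 \right)},14 \right)} \right)}}{24617} = \frac{\frac{1}{113} \frac{1}{14 + \frac{10}{3}} \left(-188 + \left(14 + \frac{10}{3}\right)\right)}{24617} = \frac{-188 + \frac{52}{3}}{113 \cdot \frac{52}{3}} \cdot \frac{1}{24617} = \frac{1}{113} \cdot \frac{3}{52} \left(- \frac{512}{3}\right) \frac{1}{24617} = \left(- \frac{128}{1469}\right) \frac{1}{24617} = - \frac{128}{36162373}$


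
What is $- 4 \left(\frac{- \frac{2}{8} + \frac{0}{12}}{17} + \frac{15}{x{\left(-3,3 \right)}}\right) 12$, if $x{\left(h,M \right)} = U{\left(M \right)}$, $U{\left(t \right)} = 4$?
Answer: $- \frac{3048}{17} \approx -179.29$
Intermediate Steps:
$x{\left(h,M \right)} = 4$
$- 4 \left(\frac{- \frac{2}{8} + \frac{0}{12}}{17} + \frac{15}{x{\left(-3,3 \right)}}\right) 12 = - 4 \left(\frac{- \frac{2}{8} + \frac{0}{12}}{17} + \frac{15}{4}\right) 12 = - 4 \left(\left(\left(-2\right) \frac{1}{8} + 0 \cdot \frac{1}{12}\right) \frac{1}{17} + 15 \cdot \frac{1}{4}\right) 12 = - 4 \left(\left(- \frac{1}{4} + 0\right) \frac{1}{17} + \frac{15}{4}\right) 12 = - 4 \left(\left(- \frac{1}{4}\right) \frac{1}{17} + \frac{15}{4}\right) 12 = - 4 \left(- \frac{1}{68} + \frac{15}{4}\right) 12 = \left(-4\right) \frac{127}{34} \cdot 12 = \left(- \frac{254}{17}\right) 12 = - \frac{3048}{17}$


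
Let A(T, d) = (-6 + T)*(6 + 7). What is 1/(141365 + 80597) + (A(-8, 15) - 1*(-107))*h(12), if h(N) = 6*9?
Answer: -898946099/221962 ≈ -4050.0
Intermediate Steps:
h(N) = 54
A(T, d) = -78 + 13*T (A(T, d) = (-6 + T)*13 = -78 + 13*T)
1/(141365 + 80597) + (A(-8, 15) - 1*(-107))*h(12) = 1/(141365 + 80597) + ((-78 + 13*(-8)) - 1*(-107))*54 = 1/221962 + ((-78 - 104) + 107)*54 = 1/221962 + (-182 + 107)*54 = 1/221962 - 75*54 = 1/221962 - 4050 = -898946099/221962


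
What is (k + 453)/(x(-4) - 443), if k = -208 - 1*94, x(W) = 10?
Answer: -151/433 ≈ -0.34873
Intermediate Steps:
k = -302 (k = -208 - 94 = -302)
(k + 453)/(x(-4) - 443) = (-302 + 453)/(10 - 443) = 151/(-433) = 151*(-1/433) = -151/433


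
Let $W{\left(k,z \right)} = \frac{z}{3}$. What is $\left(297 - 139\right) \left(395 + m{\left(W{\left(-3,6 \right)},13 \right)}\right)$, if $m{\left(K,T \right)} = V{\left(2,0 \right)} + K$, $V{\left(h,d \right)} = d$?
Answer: $62726$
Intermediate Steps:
$W{\left(k,z \right)} = \frac{z}{3}$ ($W{\left(k,z \right)} = z \frac{1}{3} = \frac{z}{3}$)
$m{\left(K,T \right)} = K$ ($m{\left(K,T \right)} = 0 + K = K$)
$\left(297 - 139\right) \left(395 + m{\left(W{\left(-3,6 \right)},13 \right)}\right) = \left(297 - 139\right) \left(395 + \frac{1}{3} \cdot 6\right) = 158 \left(395 + 2\right) = 158 \cdot 397 = 62726$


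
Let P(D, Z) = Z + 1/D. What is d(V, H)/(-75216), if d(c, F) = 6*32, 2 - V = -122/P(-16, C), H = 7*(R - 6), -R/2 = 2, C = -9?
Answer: -4/1567 ≈ -0.0025526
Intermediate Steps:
R = -4 (R = -2*2 = -4)
H = -70 (H = 7*(-4 - 6) = 7*(-10) = -70)
V = -1662/145 (V = 2 - (-122)/(-9 + 1/(-16)) = 2 - (-122)/(-9 - 1/16) = 2 - (-122)/(-145/16) = 2 - (-122)*(-16)/145 = 2 - 1*1952/145 = 2 - 1952/145 = -1662/145 ≈ -11.462)
d(c, F) = 192
d(V, H)/(-75216) = 192/(-75216) = 192*(-1/75216) = -4/1567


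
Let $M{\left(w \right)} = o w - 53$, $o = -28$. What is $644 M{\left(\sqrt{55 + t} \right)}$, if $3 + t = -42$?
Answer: $-34132 - 18032 \sqrt{10} \approx -91154.0$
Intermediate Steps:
$t = -45$ ($t = -3 - 42 = -45$)
$M{\left(w \right)} = -53 - 28 w$ ($M{\left(w \right)} = - 28 w - 53 = -53 - 28 w$)
$644 M{\left(\sqrt{55 + t} \right)} = 644 \left(-53 - 28 \sqrt{55 - 45}\right) = 644 \left(-53 - 28 \sqrt{10}\right) = -34132 - 18032 \sqrt{10}$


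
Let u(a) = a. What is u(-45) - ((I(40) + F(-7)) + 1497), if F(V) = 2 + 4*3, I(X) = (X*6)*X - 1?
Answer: -11155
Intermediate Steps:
I(X) = -1 + 6*X² (I(X) = (6*X)*X - 1 = 6*X² - 1 = -1 + 6*X²)
F(V) = 14 (F(V) = 2 + 12 = 14)
u(-45) - ((I(40) + F(-7)) + 1497) = -45 - (((-1 + 6*40²) + 14) + 1497) = -45 - (((-1 + 6*1600) + 14) + 1497) = -45 - (((-1 + 9600) + 14) + 1497) = -45 - ((9599 + 14) + 1497) = -45 - (9613 + 1497) = -45 - 1*11110 = -45 - 11110 = -11155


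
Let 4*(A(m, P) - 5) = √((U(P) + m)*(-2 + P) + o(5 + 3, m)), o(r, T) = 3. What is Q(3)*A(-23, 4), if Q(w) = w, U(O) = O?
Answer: 15 + 3*I*√35/4 ≈ 15.0 + 4.4371*I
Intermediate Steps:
A(m, P) = 5 + √(3 + (-2 + P)*(P + m))/4 (A(m, P) = 5 + √((P + m)*(-2 + P) + 3)/4 = 5 + √((-2 + P)*(P + m) + 3)/4 = 5 + √(3 + (-2 + P)*(P + m))/4)
Q(3)*A(-23, 4) = 3*(5 + √(3 + 4² - 2*4 - 2*(-23) + 4*(-23))/4) = 3*(5 + √(3 + 16 - 8 + 46 - 92)/4) = 3*(5 + √(-35)/4) = 3*(5 + (I*√35)/4) = 3*(5 + I*√35/4) = 15 + 3*I*√35/4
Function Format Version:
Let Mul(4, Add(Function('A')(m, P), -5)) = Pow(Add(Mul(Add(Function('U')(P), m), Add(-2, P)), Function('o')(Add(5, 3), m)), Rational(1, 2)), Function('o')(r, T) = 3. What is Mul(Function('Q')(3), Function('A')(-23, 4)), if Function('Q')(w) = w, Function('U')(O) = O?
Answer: Add(15, Mul(Rational(3, 4), I, Pow(35, Rational(1, 2)))) ≈ Add(15.000, Mul(4.4371, I))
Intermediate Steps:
Function('A')(m, P) = Add(5, Mul(Rational(1, 4), Pow(Add(3, Mul(Add(-2, P), Add(P, m))), Rational(1, 2)))) (Function('A')(m, P) = Add(5, Mul(Rational(1, 4), Pow(Add(Mul(Add(P, m), Add(-2, P)), 3), Rational(1, 2)))) = Add(5, Mul(Rational(1, 4), Pow(Add(Mul(Add(-2, P), Add(P, m)), 3), Rational(1, 2)))) = Add(5, Mul(Rational(1, 4), Pow(Add(3, Mul(Add(-2, P), Add(P, m))), Rational(1, 2)))))
Mul(Function('Q')(3), Function('A')(-23, 4)) = Mul(3, Add(5, Mul(Rational(1, 4), Pow(Add(3, Pow(4, 2), Mul(-2, 4), Mul(-2, -23), Mul(4, -23)), Rational(1, 2))))) = Mul(3, Add(5, Mul(Rational(1, 4), Pow(Add(3, 16, -8, 46, -92), Rational(1, 2))))) = Mul(3, Add(5, Mul(Rational(1, 4), Pow(-35, Rational(1, 2))))) = Mul(3, Add(5, Mul(Rational(1, 4), Mul(I, Pow(35, Rational(1, 2)))))) = Mul(3, Add(5, Mul(Rational(1, 4), I, Pow(35, Rational(1, 2))))) = Add(15, Mul(Rational(3, 4), I, Pow(35, Rational(1, 2))))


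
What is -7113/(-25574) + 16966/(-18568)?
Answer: -75453575/118714508 ≈ -0.63559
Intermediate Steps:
-7113/(-25574) + 16966/(-18568) = -7113*(-1/25574) + 16966*(-1/18568) = 7113/25574 - 8483/9284 = -75453575/118714508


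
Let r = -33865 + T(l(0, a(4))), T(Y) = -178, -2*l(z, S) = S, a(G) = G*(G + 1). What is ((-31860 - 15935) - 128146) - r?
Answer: -141898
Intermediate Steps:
a(G) = G*(1 + G)
l(z, S) = -S/2
r = -34043 (r = -33865 - 178 = -34043)
((-31860 - 15935) - 128146) - r = ((-31860 - 15935) - 128146) - 1*(-34043) = (-47795 - 128146) + 34043 = -175941 + 34043 = -141898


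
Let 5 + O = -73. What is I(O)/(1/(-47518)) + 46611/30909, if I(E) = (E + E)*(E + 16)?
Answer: -4735197955551/10303 ≈ -4.5959e+8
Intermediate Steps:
O = -78 (O = -5 - 73 = -78)
I(E) = 2*E*(16 + E) (I(E) = (2*E)*(16 + E) = 2*E*(16 + E))
I(O)/(1/(-47518)) + 46611/30909 = (2*(-78)*(16 - 78))/(1/(-47518)) + 46611/30909 = (2*(-78)*(-62))/(-1/47518) + 46611*(1/30909) = 9672*(-47518) + 15537/10303 = -459594096 + 15537/10303 = -4735197955551/10303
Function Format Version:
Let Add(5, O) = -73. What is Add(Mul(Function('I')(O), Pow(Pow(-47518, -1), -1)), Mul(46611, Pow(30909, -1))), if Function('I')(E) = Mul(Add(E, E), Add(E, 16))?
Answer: Rational(-4735197955551, 10303) ≈ -4.5959e+8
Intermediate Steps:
O = -78 (O = Add(-5, -73) = -78)
Function('I')(E) = Mul(2, E, Add(16, E)) (Function('I')(E) = Mul(Mul(2, E), Add(16, E)) = Mul(2, E, Add(16, E)))
Add(Mul(Function('I')(O), Pow(Pow(-47518, -1), -1)), Mul(46611, Pow(30909, -1))) = Add(Mul(Mul(2, -78, Add(16, -78)), Pow(Pow(-47518, -1), -1)), Mul(46611, Pow(30909, -1))) = Add(Mul(Mul(2, -78, -62), Pow(Rational(-1, 47518), -1)), Mul(46611, Rational(1, 30909))) = Add(Mul(9672, -47518), Rational(15537, 10303)) = Add(-459594096, Rational(15537, 10303)) = Rational(-4735197955551, 10303)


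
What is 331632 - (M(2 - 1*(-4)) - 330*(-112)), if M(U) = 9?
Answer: 294663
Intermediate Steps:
331632 - (M(2 - 1*(-4)) - 330*(-112)) = 331632 - (9 - 330*(-112)) = 331632 - (9 + 36960) = 331632 - 1*36969 = 331632 - 36969 = 294663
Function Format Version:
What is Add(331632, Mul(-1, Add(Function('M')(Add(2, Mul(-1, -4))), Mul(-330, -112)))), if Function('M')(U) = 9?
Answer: 294663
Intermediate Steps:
Add(331632, Mul(-1, Add(Function('M')(Add(2, Mul(-1, -4))), Mul(-330, -112)))) = Add(331632, Mul(-1, Add(9, Mul(-330, -112)))) = Add(331632, Mul(-1, Add(9, 36960))) = Add(331632, Mul(-1, 36969)) = Add(331632, -36969) = 294663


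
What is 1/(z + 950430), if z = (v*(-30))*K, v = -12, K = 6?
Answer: 1/952590 ≈ 1.0498e-6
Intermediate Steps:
z = 2160 (z = -12*(-30)*6 = 360*6 = 2160)
1/(z + 950430) = 1/(2160 + 950430) = 1/952590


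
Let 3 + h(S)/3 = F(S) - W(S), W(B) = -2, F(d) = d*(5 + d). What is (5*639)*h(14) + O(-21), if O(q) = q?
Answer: 2540004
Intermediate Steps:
h(S) = -3 + 3*S*(5 + S) (h(S) = -9 + 3*(S*(5 + S) - 1*(-2)) = -9 + 3*(S*(5 + S) + 2) = -9 + 3*(2 + S*(5 + S)) = -9 + (6 + 3*S*(5 + S)) = -3 + 3*S*(5 + S))
(5*639)*h(14) + O(-21) = (5*639)*(-3 + 3*14*(5 + 14)) - 21 = 3195*(-3 + 3*14*19) - 21 = 3195*(-3 + 798) - 21 = 3195*795 - 21 = 2540025 - 21 = 2540004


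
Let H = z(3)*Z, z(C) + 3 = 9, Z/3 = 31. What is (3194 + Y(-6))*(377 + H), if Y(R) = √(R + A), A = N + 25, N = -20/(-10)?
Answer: 2986390 + 935*√21 ≈ 2.9907e+6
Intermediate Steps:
N = 2 (N = -20*(-⅒) = 2)
Z = 93 (Z = 3*31 = 93)
z(C) = 6 (z(C) = -3 + 9 = 6)
A = 27 (A = 2 + 25 = 27)
Y(R) = √(27 + R) (Y(R) = √(R + 27) = √(27 + R))
H = 558 (H = 6*93 = 558)
(3194 + Y(-6))*(377 + H) = (3194 + √(27 - 6))*(377 + 558) = (3194 + √21)*935 = 2986390 + 935*√21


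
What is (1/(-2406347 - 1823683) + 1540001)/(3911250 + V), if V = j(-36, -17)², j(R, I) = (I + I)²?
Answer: 6514250430029/22197446207580 ≈ 0.29347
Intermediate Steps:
j(R, I) = 4*I² (j(R, I) = (2*I)² = 4*I²)
V = 1336336 (V = (4*(-17)²)² = (4*289)² = 1156² = 1336336)
(1/(-2406347 - 1823683) + 1540001)/(3911250 + V) = (1/(-2406347 - 1823683) + 1540001)/(3911250 + 1336336) = (1/(-4230030) + 1540001)/5247586 = (-1/4230030 + 1540001)*(1/5247586) = (6514250430029/4230030)*(1/5247586) = 6514250430029/22197446207580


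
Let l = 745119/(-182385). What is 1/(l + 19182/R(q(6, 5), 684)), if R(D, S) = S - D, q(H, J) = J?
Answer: 655235/15833721 ≈ 0.041382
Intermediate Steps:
l = -27597/6755 (l = 745119*(-1/182385) = -27597/6755 ≈ -4.0854)
1/(l + 19182/R(q(6, 5), 684)) = 1/(-27597/6755 + 19182/(684 - 1*5)) = 1/(-27597/6755 + 19182/(684 - 5)) = 1/(-27597/6755 + 19182/679) = 1/(15833721/655235) = 655235/15833721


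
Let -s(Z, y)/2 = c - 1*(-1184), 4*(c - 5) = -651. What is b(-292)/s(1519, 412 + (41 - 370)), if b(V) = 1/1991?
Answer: -2/8173055 ≈ -2.4471e-7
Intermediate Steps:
b(V) = 1/1991
c = -631/4 (c = 5 + (¼)*(-651) = 5 - 651/4 = -631/4 ≈ -157.75)
s(Z, y) = -4105/2 (s(Z, y) = -2*(-631/4 - 1*(-1184)) = -2*(-631/4 + 1184) = -2*4105/4 = -4105/2)
b(-292)/s(1519, 412 + (41 - 370)) = 1/(1991*(-4105/2)) = (1/1991)*(-2/4105) = -2/8173055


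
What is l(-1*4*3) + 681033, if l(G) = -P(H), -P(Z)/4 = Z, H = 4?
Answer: 681049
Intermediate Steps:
P(Z) = -4*Z
l(G) = 16 (l(G) = -(-4)*4 = -1*(-16) = 16)
l(-1*4*3) + 681033 = 16 + 681033 = 681049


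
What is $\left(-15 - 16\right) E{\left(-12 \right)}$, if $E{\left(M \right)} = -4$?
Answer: $124$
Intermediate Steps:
$\left(-15 - 16\right) E{\left(-12 \right)} = \left(-15 - 16\right) \left(-4\right) = \left(-31\right) \left(-4\right) = 124$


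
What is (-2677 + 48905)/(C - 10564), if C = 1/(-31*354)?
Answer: -507306072/115929337 ≈ -4.3760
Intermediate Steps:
C = -1/10974 (C = 1/(-10974) = -1/10974 ≈ -9.1124e-5)
(-2677 + 48905)/(C - 10564) = (-2677 + 48905)/(-1/10974 - 10564) = 46228/(-115929337/10974) = 46228*(-10974/115929337) = -507306072/115929337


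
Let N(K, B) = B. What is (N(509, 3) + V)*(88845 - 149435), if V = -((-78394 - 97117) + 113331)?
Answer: -3767667970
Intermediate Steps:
V = 62180 (V = -(-175511 + 113331) = -1*(-62180) = 62180)
(N(509, 3) + V)*(88845 - 149435) = (3 + 62180)*(88845 - 149435) = 62183*(-60590) = -3767667970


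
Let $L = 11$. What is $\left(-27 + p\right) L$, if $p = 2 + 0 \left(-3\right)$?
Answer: $-275$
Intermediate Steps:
$p = 2$ ($p = 2 + 0 = 2$)
$\left(-27 + p\right) L = \left(-27 + 2\right) 11 = \left(-25\right) 11 = -275$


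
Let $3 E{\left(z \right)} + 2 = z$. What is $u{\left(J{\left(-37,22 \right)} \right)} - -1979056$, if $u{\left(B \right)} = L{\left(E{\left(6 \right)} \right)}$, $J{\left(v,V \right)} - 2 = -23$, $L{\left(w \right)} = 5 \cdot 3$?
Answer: $1979071$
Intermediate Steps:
$E{\left(z \right)} = - \frac{2}{3} + \frac{z}{3}$
$L{\left(w \right)} = 15$
$J{\left(v,V \right)} = -21$ ($J{\left(v,V \right)} = 2 - 23 = -21$)
$u{\left(B \right)} = 15$
$u{\left(J{\left(-37,22 \right)} \right)} - -1979056 = 15 - -1979056 = 15 + 1979056 = 1979071$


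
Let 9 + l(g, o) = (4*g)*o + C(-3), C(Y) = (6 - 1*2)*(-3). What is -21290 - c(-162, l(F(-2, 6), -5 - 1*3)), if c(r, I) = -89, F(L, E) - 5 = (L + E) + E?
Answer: -21201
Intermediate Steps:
C(Y) = -12 (C(Y) = (6 - 2)*(-3) = 4*(-3) = -12)
F(L, E) = 5 + L + 2*E (F(L, E) = 5 + ((L + E) + E) = 5 + ((E + L) + E) = 5 + (L + 2*E) = 5 + L + 2*E)
l(g, o) = -21 + 4*g*o (l(g, o) = -9 + ((4*g)*o - 12) = -9 + (4*g*o - 12) = -9 + (-12 + 4*g*o) = -21 + 4*g*o)
-21290 - c(-162, l(F(-2, 6), -5 - 1*3)) = -21290 - 1*(-89) = -21290 + 89 = -21201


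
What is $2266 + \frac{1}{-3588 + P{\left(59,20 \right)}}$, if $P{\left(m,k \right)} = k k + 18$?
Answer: $\frac{7183219}{3170} \approx 2266.0$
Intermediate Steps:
$P{\left(m,k \right)} = 18 + k^{2}$ ($P{\left(m,k \right)} = k^{2} + 18 = 18 + k^{2}$)
$2266 + \frac{1}{-3588 + P{\left(59,20 \right)}} = 2266 + \frac{1}{-3588 + \left(18 + 20^{2}\right)} = 2266 + \frac{1}{-3588 + \left(18 + 400\right)} = 2266 + \frac{1}{-3588 + 418} = 2266 + \frac{1}{-3170} = 2266 - \frac{1}{3170} = \frac{7183219}{3170}$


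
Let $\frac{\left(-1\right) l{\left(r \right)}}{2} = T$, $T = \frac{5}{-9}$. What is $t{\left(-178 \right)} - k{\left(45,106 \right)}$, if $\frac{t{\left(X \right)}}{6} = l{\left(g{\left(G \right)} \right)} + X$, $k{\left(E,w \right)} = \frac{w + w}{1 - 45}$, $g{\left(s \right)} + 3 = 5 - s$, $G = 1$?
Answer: $- \frac{34865}{33} \approx -1056.5$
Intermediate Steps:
$g{\left(s \right)} = 2 - s$ ($g{\left(s \right)} = -3 - \left(-5 + s\right) = 2 - s$)
$T = - \frac{5}{9}$ ($T = 5 \left(- \frac{1}{9}\right) = - \frac{5}{9} \approx -0.55556$)
$k{\left(E,w \right)} = - \frac{w}{22}$ ($k{\left(E,w \right)} = \frac{2 w}{-44} = 2 w \left(- \frac{1}{44}\right) = - \frac{w}{22}$)
$l{\left(r \right)} = \frac{10}{9}$ ($l{\left(r \right)} = \left(-2\right) \left(- \frac{5}{9}\right) = \frac{10}{9}$)
$t{\left(X \right)} = \frac{20}{3} + 6 X$ ($t{\left(X \right)} = 6 \left(\frac{10}{9} + X\right) = \frac{20}{3} + 6 X$)
$t{\left(-178 \right)} - k{\left(45,106 \right)} = \left(\frac{20}{3} + 6 \left(-178\right)\right) - \left(- \frac{1}{22}\right) 106 = \left(\frac{20}{3} - 1068\right) - - \frac{53}{11} = - \frac{3184}{3} + \frac{53}{11} = - \frac{34865}{33}$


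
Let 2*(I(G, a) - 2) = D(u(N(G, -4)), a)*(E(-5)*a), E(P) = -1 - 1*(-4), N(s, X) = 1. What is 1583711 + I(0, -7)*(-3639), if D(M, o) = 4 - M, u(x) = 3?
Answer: 3229285/2 ≈ 1.6146e+6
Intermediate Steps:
E(P) = 3 (E(P) = -1 + 4 = 3)
I(G, a) = 2 + 3*a/2 (I(G, a) = 2 + ((4 - 1*3)*(3*a))/2 = 2 + ((4 - 3)*(3*a))/2 = 2 + (1*(3*a))/2 = 2 + (3*a)/2 = 2 + 3*a/2)
1583711 + I(0, -7)*(-3639) = 1583711 + (2 + (3/2)*(-7))*(-3639) = 1583711 + (2 - 21/2)*(-3639) = 1583711 - 17/2*(-3639) = 1583711 + 61863/2 = 3229285/2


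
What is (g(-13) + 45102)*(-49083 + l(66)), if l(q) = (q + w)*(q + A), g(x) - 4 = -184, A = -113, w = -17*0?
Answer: -2344254570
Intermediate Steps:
w = 0
g(x) = -180 (g(x) = 4 - 184 = -180)
l(q) = q*(-113 + q) (l(q) = (q + 0)*(q - 113) = q*(-113 + q))
(g(-13) + 45102)*(-49083 + l(66)) = (-180 + 45102)*(-49083 + 66*(-113 + 66)) = 44922*(-49083 + 66*(-47)) = 44922*(-49083 - 3102) = 44922*(-52185) = -2344254570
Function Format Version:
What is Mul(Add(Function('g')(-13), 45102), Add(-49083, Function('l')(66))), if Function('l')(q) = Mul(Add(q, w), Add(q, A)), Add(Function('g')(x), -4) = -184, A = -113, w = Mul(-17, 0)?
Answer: -2344254570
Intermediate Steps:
w = 0
Function('g')(x) = -180 (Function('g')(x) = Add(4, -184) = -180)
Function('l')(q) = Mul(q, Add(-113, q)) (Function('l')(q) = Mul(Add(q, 0), Add(q, -113)) = Mul(q, Add(-113, q)))
Mul(Add(Function('g')(-13), 45102), Add(-49083, Function('l')(66))) = Mul(Add(-180, 45102), Add(-49083, Mul(66, Add(-113, 66)))) = Mul(44922, Add(-49083, Mul(66, -47))) = Mul(44922, Add(-49083, -3102)) = Mul(44922, -52185) = -2344254570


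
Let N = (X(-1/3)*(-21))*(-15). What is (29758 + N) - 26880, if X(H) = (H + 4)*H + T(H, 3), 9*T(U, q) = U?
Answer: 7444/3 ≈ 2481.3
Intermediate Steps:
T(U, q) = U/9
X(H) = H/9 + H*(4 + H) (X(H) = (H + 4)*H + H/9 = (4 + H)*H + H/9 = H*(4 + H) + H/9 = H/9 + H*(4 + H))
N = -1190/3 (N = (((-1/3)*(37 + 9*(-1/3))/9)*(-21))*(-15) = (((-1*⅓)*(37 + 9*(-1*⅓))/9)*(-21))*(-15) = (((⅑)*(-⅓)*(37 + 9*(-⅓)))*(-21))*(-15) = (((⅑)*(-⅓)*(37 - 3))*(-21))*(-15) = (((⅑)*(-⅓)*34)*(-21))*(-15) = -34/27*(-21)*(-15) = (238/9)*(-15) = -1190/3 ≈ -396.67)
(29758 + N) - 26880 = (29758 - 1190/3) - 26880 = 88084/3 - 26880 = 7444/3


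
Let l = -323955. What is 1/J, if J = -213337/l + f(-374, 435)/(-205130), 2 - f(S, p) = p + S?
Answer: 13290577830/8756186431 ≈ 1.5178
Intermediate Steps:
f(S, p) = 2 - S - p (f(S, p) = 2 - (p + S) = 2 - (S + p) = 2 + (-S - p) = 2 - S - p)
J = 8756186431/13290577830 (J = -213337/(-323955) + (2 - 1*(-374) - 1*435)/(-205130) = -213337*(-1/323955) + (2 + 374 - 435)*(-1/205130) = 213337/323955 - 59*(-1/205130) = 213337/323955 + 59/205130 = 8756186431/13290577830 ≈ 0.65883)
1/J = 1/(8756186431/13290577830) = 13290577830/8756186431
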